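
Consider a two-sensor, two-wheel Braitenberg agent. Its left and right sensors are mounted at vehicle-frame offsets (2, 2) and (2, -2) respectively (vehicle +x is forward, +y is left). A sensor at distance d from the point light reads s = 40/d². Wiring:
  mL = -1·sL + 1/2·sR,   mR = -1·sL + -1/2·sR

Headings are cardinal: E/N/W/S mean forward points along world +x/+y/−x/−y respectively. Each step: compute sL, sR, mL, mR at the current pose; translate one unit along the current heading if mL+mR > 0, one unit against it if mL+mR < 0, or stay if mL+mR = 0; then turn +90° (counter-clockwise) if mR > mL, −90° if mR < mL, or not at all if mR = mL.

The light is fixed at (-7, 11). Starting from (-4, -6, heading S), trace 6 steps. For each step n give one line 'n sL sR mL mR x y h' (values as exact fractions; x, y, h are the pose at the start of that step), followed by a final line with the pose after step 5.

0 20/193 20/181 -1690/34933 -5550/34933 -4 -6 S
1 8/65 40/197 -276/12805 -2876/12805 -4 -5 W
2 1/5 5/29 -33/290 -83/290 -3 -5 N
3 40/261 40/397 -10660/103617 -21100/103617 -3 -6 E
4 20/193 20/181 -1690/34933 -5550/34933 -4 -6 S
5 8/65 40/197 -276/12805 -2876/12805 -4 -5 W
final -3 -5 N

n=0: pose=(-4,-6,S); sL=20/193, sR=20/181; mL=-1690/34933, mR=-5550/34933; mL+mR=-40/193 → advance -1; mR−mL=-20/181 → turn -1·90°
n=1: pose=(-4,-5,W); sL=8/65, sR=40/197; mL=-276/12805, mR=-2876/12805; mL+mR=-16/65 → advance -1; mR−mL=-40/197 → turn -1·90°
n=2: pose=(-3,-5,N); sL=1/5, sR=5/29; mL=-33/290, mR=-83/290; mL+mR=-2/5 → advance -1; mR−mL=-5/29 → turn -1·90°
n=3: pose=(-3,-6,E); sL=40/261, sR=40/397; mL=-10660/103617, mR=-21100/103617; mL+mR=-80/261 → advance -1; mR−mL=-40/397 → turn -1·90°
n=4: pose=(-4,-6,S); sL=20/193, sR=20/181; mL=-1690/34933, mR=-5550/34933; mL+mR=-40/193 → advance -1; mR−mL=-20/181 → turn -1·90°
n=5: pose=(-4,-5,W); sL=8/65, sR=40/197; mL=-276/12805, mR=-2876/12805; mL+mR=-16/65 → advance -1; mR−mL=-40/197 → turn -1·90°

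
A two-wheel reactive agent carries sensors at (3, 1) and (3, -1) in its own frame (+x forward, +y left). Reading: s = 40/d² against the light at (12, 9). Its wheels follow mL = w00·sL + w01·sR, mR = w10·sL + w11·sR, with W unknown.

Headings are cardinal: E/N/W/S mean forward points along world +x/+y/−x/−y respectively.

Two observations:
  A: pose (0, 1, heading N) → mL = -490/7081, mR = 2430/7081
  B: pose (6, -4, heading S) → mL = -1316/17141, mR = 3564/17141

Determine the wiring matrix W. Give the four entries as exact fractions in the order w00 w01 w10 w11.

-1 1/2 1 1/2

obs A: pose=(0,1,N) → sL=20/97, sR=20/73, mL=-490/7081, mR=2430/7081
obs B: pose=(6,-4,S) → sL=40/281, sR=8/61, mL=-1316/17141, mR=3564/17141
sensor matrix S = [[20/97, 20/73], [40/281, 8/61]]; det S = -1451520/121375421
solve [mL_A; mL_B] = S·[w00; w01] and [mR_A; mR_B] = S·[w10; w11]:
  w00 = -1, w01 = 1/2, w10 = 1, w11 = 1/2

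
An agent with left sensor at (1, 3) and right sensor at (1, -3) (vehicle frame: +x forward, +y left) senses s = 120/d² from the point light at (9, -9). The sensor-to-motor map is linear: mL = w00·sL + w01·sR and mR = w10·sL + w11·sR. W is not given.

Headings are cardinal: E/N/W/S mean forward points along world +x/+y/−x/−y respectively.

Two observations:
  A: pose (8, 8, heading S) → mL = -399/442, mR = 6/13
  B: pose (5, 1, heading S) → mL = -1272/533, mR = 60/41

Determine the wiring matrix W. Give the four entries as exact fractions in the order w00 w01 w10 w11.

-1 -1 1 0

obs A: pose=(8,8,S) → sL=6/13, sR=15/34, mL=-399/442, mR=6/13
obs B: pose=(5,1,S) → sL=60/41, sR=12/13, mL=-1272/533, mR=60/41
sensor matrix S = [[6/13, 15/34], [60/41, 12/13]]; det S = -25866/117793
solve [mL_A; mL_B] = S·[w00; w01] and [mR_A; mR_B] = S·[w10; w11]:
  w00 = -1, w01 = -1, w10 = 1, w11 = 0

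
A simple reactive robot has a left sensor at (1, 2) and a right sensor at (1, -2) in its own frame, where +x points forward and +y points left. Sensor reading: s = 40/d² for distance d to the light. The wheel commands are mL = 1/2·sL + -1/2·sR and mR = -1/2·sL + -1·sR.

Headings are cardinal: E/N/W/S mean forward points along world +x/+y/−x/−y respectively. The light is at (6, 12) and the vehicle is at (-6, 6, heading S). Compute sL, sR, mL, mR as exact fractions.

40/149 8/49 384/7301 -2172/7301

left sensor world pos  = (-4, 5); dL² = 149
right sensor world pos = (-8, 5); dR² = 245
sL = 40/149 = 40/149
sR = 40/245 = 8/49
mL = 1/2·sL + -1/2·sR = 384/7301
mR = -1/2·sL + -1·sR = -2172/7301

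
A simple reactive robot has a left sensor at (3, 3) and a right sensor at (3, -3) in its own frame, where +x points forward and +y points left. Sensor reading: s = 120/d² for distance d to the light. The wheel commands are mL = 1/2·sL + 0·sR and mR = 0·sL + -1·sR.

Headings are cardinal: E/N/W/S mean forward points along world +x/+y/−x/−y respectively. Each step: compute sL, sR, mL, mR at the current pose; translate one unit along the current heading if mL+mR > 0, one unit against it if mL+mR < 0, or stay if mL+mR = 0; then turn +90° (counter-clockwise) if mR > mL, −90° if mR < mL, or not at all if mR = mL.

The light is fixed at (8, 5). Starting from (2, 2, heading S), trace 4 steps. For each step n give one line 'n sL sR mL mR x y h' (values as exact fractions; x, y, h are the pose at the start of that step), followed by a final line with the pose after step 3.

0 8/3 40/39 4/3 -40/39 2 2 S
1 12/13 60/41 6/13 -60/41 2 1 W
2 24/13 24 12/13 -24 3 1 N
3 15 30/17 15/2 -30/17 3 0 E
final 4 0 S

n=0: pose=(2,2,S); sL=8/3, sR=40/39; mL=4/3, mR=-40/39; mL+mR=4/13 → advance +1; mR−mL=-92/39 → turn -1·90°
n=1: pose=(2,1,W); sL=12/13, sR=60/41; mL=6/13, mR=-60/41; mL+mR=-534/533 → advance -1; mR−mL=-1026/533 → turn -1·90°
n=2: pose=(3,1,N); sL=24/13, sR=24; mL=12/13, mR=-24; mL+mR=-300/13 → advance -1; mR−mL=-324/13 → turn -1·90°
n=3: pose=(3,0,E); sL=15, sR=30/17; mL=15/2, mR=-30/17; mL+mR=195/34 → advance +1; mR−mL=-315/34 → turn -1·90°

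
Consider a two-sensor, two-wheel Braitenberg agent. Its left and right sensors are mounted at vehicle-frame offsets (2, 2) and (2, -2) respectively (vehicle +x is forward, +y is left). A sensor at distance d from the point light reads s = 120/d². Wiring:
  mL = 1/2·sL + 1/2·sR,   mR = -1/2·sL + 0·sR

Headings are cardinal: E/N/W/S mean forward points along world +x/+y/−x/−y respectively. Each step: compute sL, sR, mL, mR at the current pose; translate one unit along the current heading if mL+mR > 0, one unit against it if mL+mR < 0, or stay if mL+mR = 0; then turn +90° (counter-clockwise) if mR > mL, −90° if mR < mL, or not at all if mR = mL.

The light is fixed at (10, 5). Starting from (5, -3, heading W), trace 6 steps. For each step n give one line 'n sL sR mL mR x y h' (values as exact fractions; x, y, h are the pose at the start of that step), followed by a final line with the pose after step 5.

n=0: pose=(5,-3,W); sL=120/149, sR=24/17; mL=2808/2533, mR=-60/149; mL+mR=12/17 → advance +1; mR−mL=-3828/2533 → turn -1·90°
n=1: pose=(4,-3,N); sL=6/5, sR=30/13; mL=114/65, mR=-3/5; mL+mR=15/13 → advance +1; mR−mL=-153/65 → turn -1·90°
n=2: pose=(4,-2,E); sL=120/41, sR=120/97; mL=8280/3977, mR=-60/41; mL+mR=60/97 → advance +1; mR−mL=-14100/3977 → turn -1·90°
n=3: pose=(5,-2,S); sL=4/3, sR=12/13; mL=44/39, mR=-2/3; mL+mR=6/13 → advance +1; mR−mL=-70/39 → turn -1·90°
n=4: pose=(5,-3,W); sL=120/149, sR=24/17; mL=2808/2533, mR=-60/149; mL+mR=12/17 → advance +1; mR−mL=-3828/2533 → turn -1·90°
n=5: pose=(4,-3,N); sL=6/5, sR=30/13; mL=114/65, mR=-3/5; mL+mR=15/13 → advance +1; mR−mL=-153/65 → turn -1·90°

0 120/149 24/17 2808/2533 -60/149 5 -3 W
1 6/5 30/13 114/65 -3/5 4 -3 N
2 120/41 120/97 8280/3977 -60/41 4 -2 E
3 4/3 12/13 44/39 -2/3 5 -2 S
4 120/149 24/17 2808/2533 -60/149 5 -3 W
5 6/5 30/13 114/65 -3/5 4 -3 N
final 4 -2 E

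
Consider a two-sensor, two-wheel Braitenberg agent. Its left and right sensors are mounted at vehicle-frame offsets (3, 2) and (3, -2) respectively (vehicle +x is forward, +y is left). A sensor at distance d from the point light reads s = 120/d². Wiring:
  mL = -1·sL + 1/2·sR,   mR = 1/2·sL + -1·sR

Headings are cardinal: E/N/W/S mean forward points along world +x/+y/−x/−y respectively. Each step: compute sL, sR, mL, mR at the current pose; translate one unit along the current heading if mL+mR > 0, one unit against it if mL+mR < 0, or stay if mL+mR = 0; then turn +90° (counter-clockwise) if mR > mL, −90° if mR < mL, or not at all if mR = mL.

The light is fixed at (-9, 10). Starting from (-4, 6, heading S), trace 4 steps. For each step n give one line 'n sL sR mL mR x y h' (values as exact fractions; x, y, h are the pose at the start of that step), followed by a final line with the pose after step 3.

0 60/49 60/29 -270/1421 -2070/1421 -4 6 S
1 120/29 24 228/29 -636/29 -4 7 W
2 15/2 15/8 -105/16 15/8 -3 7 N
3 8/3 120/13 76/39 -308/39 -3 6 W
final -2 6 N

n=0: pose=(-4,6,S); sL=60/49, sR=60/29; mL=-270/1421, mR=-2070/1421; mL+mR=-2340/1421 → advance -1; mR−mL=-1800/1421 → turn -1·90°
n=1: pose=(-4,7,W); sL=120/29, sR=24; mL=228/29, mR=-636/29; mL+mR=-408/29 → advance -1; mR−mL=-864/29 → turn -1·90°
n=2: pose=(-3,7,N); sL=15/2, sR=15/8; mL=-105/16, mR=15/8; mL+mR=-75/16 → advance -1; mR−mL=135/16 → turn +1·90°
n=3: pose=(-3,6,W); sL=8/3, sR=120/13; mL=76/39, mR=-308/39; mL+mR=-232/39 → advance -1; mR−mL=-128/13 → turn -1·90°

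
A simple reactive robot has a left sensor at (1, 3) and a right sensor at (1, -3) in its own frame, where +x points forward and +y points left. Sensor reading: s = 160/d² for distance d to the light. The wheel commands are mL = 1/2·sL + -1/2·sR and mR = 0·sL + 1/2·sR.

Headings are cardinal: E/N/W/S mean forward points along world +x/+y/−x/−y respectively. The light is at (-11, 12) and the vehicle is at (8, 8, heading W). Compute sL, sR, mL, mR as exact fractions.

160/373 32/65 -768/24245 16/65

left sensor world pos  = (7, 5); dL² = 373
right sensor world pos = (7, 11); dR² = 325
sL = 160/373 = 160/373
sR = 160/325 = 32/65
mL = 1/2·sL + -1/2·sR = -768/24245
mR = 0·sL + 1/2·sR = 16/65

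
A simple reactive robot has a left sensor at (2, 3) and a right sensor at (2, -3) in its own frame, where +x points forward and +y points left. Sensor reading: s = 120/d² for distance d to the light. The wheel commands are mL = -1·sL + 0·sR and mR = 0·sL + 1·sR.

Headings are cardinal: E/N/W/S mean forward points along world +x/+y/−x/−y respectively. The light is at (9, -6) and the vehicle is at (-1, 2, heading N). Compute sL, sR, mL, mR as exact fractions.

left sensor world pos  = (-4, 4); dL² = 269
right sensor world pos = (2, 4); dR² = 149
sL = 120/269 = 120/269
sR = 120/149 = 120/149
mL = -1·sL + 0·sR = -120/269
mR = 0·sL + 1·sR = 120/149

120/269 120/149 -120/269 120/149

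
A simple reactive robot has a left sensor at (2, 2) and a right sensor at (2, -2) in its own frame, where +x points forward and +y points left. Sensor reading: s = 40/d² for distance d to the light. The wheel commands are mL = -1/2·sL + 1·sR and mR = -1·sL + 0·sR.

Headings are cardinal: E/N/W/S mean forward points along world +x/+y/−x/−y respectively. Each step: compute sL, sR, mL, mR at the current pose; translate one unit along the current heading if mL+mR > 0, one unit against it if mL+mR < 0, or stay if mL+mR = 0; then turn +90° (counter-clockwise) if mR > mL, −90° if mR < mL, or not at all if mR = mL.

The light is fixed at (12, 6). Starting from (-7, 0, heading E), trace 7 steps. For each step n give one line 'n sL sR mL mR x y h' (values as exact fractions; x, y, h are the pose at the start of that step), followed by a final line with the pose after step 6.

0 8/61 40/353 1028/21533 -8/61 -7 0 E
1 10/97 10/137 285/13289 -10/97 -8 0 S
2 40/533 40/493 11460/262769 -40/533 -8 1 W
3 4/45 20/149 602/6705 -4/45 -7 1 N
4 40/293 8/65 1044/19045 -40/293 -7 2 E
5 1/9 1/13 5/234 -1/9 -8 2 S
6 40/509 8/97 2132/49373 -40/509 -8 3 W
final -7 3 N

n=0: pose=(-7,0,E); sL=8/61, sR=40/353; mL=1028/21533, mR=-8/61; mL+mR=-1796/21533 → advance -1; mR−mL=-3852/21533 → turn -1·90°
n=1: pose=(-8,0,S); sL=10/97, sR=10/137; mL=285/13289, mR=-10/97; mL+mR=-1085/13289 → advance -1; mR−mL=-1655/13289 → turn -1·90°
n=2: pose=(-8,1,W); sL=40/533, sR=40/493; mL=11460/262769, mR=-40/533; mL+mR=-8260/262769 → advance -1; mR−mL=-31180/262769 → turn -1·90°
n=3: pose=(-7,1,N); sL=4/45, sR=20/149; mL=602/6705, mR=-4/45; mL+mR=2/2235 → advance +1; mR−mL=-1198/6705 → turn -1·90°
n=4: pose=(-7,2,E); sL=40/293, sR=8/65; mL=1044/19045, mR=-40/293; mL+mR=-1556/19045 → advance -1; mR−mL=-3644/19045 → turn -1·90°
n=5: pose=(-8,2,S); sL=1/9, sR=1/13; mL=5/234, mR=-1/9; mL+mR=-7/78 → advance -1; mR−mL=-31/234 → turn -1·90°
n=6: pose=(-8,3,W); sL=40/509, sR=8/97; mL=2132/49373, mR=-40/509; mL+mR=-1748/49373 → advance -1; mR−mL=-6012/49373 → turn -1·90°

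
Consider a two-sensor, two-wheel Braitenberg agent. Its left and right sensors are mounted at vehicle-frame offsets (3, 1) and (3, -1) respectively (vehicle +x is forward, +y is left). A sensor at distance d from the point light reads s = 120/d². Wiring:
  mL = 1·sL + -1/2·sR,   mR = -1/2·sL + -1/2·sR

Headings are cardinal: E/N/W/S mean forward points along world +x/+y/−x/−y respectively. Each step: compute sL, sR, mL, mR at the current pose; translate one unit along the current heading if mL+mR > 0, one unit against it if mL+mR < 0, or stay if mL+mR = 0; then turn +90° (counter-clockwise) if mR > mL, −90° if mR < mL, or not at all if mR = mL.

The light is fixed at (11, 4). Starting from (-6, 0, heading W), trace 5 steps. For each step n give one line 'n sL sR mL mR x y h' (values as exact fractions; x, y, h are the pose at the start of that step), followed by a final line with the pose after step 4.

0 24/85 120/409 4716/34765 -10008/34765 -6 0 W
1 12/29 60/113 486/3277 -1548/3277 -5 0 N
2 24/37 24/41 540/1517 -936/1517 -5 -1 E
3 3/8 30/97 171/776 -531/1552 -6 -1 S
4 24/85 120/409 4716/34765 -10008/34765 -6 0 W
final -5 0 N

n=0: pose=(-6,0,W); sL=24/85, sR=120/409; mL=4716/34765, mR=-10008/34765; mL+mR=-5292/34765 → advance -1; mR−mL=-36/85 → turn -1·90°
n=1: pose=(-5,0,N); sL=12/29, sR=60/113; mL=486/3277, mR=-1548/3277; mL+mR=-1062/3277 → advance -1; mR−mL=-18/29 → turn -1·90°
n=2: pose=(-5,-1,E); sL=24/37, sR=24/41; mL=540/1517, mR=-936/1517; mL+mR=-396/1517 → advance -1; mR−mL=-36/37 → turn -1·90°
n=3: pose=(-6,-1,S); sL=3/8, sR=30/97; mL=171/776, mR=-531/1552; mL+mR=-189/1552 → advance -1; mR−mL=-9/16 → turn -1·90°
n=4: pose=(-6,0,W); sL=24/85, sR=120/409; mL=4716/34765, mR=-10008/34765; mL+mR=-5292/34765 → advance -1; mR−mL=-36/85 → turn -1·90°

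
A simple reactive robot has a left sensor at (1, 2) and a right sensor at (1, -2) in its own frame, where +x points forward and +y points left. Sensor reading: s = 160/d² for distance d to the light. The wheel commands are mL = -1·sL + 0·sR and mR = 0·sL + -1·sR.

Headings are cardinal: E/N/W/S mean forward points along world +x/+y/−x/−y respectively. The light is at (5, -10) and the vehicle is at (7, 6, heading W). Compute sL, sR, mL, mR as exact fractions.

left sensor world pos  = (6, 4); dL² = 197
right sensor world pos = (6, 8); dR² = 325
sL = 160/197 = 160/197
sR = 160/325 = 32/65
mL = -1·sL + 0·sR = -160/197
mR = 0·sL + -1·sR = -32/65

160/197 32/65 -160/197 -32/65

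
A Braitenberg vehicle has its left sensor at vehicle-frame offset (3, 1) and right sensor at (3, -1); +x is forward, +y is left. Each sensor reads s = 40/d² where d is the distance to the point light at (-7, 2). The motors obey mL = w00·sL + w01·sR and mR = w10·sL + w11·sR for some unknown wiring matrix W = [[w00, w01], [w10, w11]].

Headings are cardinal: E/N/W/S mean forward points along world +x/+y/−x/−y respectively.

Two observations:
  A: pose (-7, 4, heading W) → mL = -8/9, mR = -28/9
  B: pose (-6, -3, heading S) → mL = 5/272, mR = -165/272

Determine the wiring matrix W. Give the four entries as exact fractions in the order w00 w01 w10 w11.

obs A: pose=(-7,4,W) → sL=4, sR=20/9, mL=-8/9, mR=-28/9
obs B: pose=(-6,-3,S) → sL=10/17, sR=5/8, mL=5/272, mR=-165/272
sensor matrix S = [[4, 20/9], [10/17, 5/8]]; det S = 365/306
solve [mL_A; mL_B] = S·[w00; w01] and [mR_A; mR_B] = S·[w10; w11]:
  w00 = -1/2, w01 = 1/2, w10 = -1/2, w11 = -1/2

-1/2 1/2 -1/2 -1/2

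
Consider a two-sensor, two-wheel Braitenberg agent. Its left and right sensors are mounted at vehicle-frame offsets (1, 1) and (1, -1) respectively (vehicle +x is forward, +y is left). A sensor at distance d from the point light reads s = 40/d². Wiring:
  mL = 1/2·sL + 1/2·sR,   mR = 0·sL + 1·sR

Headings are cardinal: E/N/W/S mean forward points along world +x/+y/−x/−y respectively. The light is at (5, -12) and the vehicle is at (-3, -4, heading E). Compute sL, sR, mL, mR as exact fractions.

4/13 20/49 228/637 20/49

left sensor world pos  = (-2, -3); dL² = 130
right sensor world pos = (-2, -5); dR² = 98
sL = 40/130 = 4/13
sR = 40/98 = 20/49
mL = 1/2·sL + 1/2·sR = 228/637
mR = 0·sL + 1·sR = 20/49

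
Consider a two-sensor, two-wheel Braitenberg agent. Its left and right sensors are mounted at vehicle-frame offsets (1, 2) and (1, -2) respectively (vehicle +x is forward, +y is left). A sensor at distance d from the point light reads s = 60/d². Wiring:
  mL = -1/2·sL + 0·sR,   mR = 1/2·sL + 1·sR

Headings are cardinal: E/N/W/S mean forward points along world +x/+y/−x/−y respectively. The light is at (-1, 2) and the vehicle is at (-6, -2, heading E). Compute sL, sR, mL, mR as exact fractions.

3 15/13 -3/2 69/26

left sensor world pos  = (-5, 0); dL² = 20
right sensor world pos = (-5, -4); dR² = 52
sL = 60/20 = 3
sR = 60/52 = 15/13
mL = -1/2·sL + 0·sR = -3/2
mR = 1/2·sL + 1·sR = 69/26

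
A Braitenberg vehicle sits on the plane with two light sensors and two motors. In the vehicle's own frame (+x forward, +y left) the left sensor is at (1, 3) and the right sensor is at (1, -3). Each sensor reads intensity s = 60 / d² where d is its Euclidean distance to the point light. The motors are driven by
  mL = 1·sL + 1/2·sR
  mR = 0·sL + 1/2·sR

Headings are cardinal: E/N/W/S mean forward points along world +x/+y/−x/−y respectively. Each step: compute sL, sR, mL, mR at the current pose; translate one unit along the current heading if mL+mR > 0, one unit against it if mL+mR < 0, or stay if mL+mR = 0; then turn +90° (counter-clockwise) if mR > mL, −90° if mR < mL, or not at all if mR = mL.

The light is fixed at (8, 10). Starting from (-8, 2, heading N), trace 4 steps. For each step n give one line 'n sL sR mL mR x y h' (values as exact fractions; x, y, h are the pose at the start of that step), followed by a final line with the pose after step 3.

n=0: pose=(-8,2,N); sL=6/41, sR=30/109; mL=1269/4469, mR=15/109; mL+mR=1884/4469 → advance +1; mR−mL=-6/41 → turn -1·90°
n=1: pose=(-8,3,E); sL=60/241, sR=12/65; mL=5346/15665, mR=6/65; mL+mR=6792/15665 → advance +1; mR−mL=-60/241 → turn -1·90°
n=2: pose=(-7,3,S); sL=15/52, sR=15/97; mL=1845/5044, mR=15/194; mL+mR=2235/5044 → advance +1; mR−mL=-15/52 → turn -1·90°
n=3: pose=(-7,2,W); sL=60/377, sR=60/281; mL=28170/105937, mR=30/281; mL+mR=39480/105937 → advance +1; mR−mL=-60/377 → turn -1·90°

0 6/41 30/109 1269/4469 15/109 -8 2 N
1 60/241 12/65 5346/15665 6/65 -8 3 E
2 15/52 15/97 1845/5044 15/194 -7 3 S
3 60/377 60/281 28170/105937 30/281 -7 2 W
final -8 2 N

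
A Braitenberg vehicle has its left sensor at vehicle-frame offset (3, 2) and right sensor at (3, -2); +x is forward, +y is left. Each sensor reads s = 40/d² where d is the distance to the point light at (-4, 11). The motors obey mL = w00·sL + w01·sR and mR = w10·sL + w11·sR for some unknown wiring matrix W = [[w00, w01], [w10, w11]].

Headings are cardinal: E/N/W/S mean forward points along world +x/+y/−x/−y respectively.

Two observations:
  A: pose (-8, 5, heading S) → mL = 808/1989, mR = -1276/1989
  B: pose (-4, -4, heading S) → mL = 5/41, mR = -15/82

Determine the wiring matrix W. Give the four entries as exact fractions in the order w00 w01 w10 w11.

obs A: pose=(-8,5,S) → sL=8/17, sR=40/117, mL=808/1989, mR=-1276/1989
obs B: pose=(-4,-4,S) → sL=5/41, sR=5/41, mL=5/41, mR=-15/82
sensor matrix S = [[8/17, 40/117], [5/41, 5/41]]; det S = 1280/81549
solve [mL_A; mL_B] = S·[w00; w01] and [mR_A; mR_B] = S·[w10; w11]:
  w00 = 1/2, w01 = 1/2, w10 = -1, w11 = -1/2

1/2 1/2 -1 -1/2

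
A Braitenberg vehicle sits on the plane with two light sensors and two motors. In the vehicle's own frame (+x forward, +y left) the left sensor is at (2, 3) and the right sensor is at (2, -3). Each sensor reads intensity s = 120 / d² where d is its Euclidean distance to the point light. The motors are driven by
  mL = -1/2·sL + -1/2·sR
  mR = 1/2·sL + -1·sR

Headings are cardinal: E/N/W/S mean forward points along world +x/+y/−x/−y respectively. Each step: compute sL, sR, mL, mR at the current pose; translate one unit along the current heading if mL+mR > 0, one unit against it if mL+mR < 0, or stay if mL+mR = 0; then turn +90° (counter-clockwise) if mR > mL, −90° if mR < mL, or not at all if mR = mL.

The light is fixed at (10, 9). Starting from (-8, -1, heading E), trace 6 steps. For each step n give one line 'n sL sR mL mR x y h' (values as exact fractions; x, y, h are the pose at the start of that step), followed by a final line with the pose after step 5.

0 24/61 24/85 -1752/5185 -444/5185 -8 -1 E
1 30/137 3/8 -651/2192 -291/1096 -9 -1 N
2 120/637 24/101 -13704/64337 -9228/64337 -9 -2 W
3 60/197 12/61 -3012/12017 -534/12017 -8 -2 S
4 24/61 24/85 -1752/5185 -444/5185 -8 -1 E
5 30/137 3/8 -651/2192 -291/1096 -9 -1 N
final -9 -2 W

n=0: pose=(-8,-1,E); sL=24/61, sR=24/85; mL=-1752/5185, mR=-444/5185; mL+mR=-36/85 → advance -1; mR−mL=1308/5185 → turn +1·90°
n=1: pose=(-9,-1,N); sL=30/137, sR=3/8; mL=-651/2192, mR=-291/1096; mL+mR=-9/16 → advance -1; mR−mL=69/2192 → turn +1·90°
n=2: pose=(-9,-2,W); sL=120/637, sR=24/101; mL=-13704/64337, mR=-9228/64337; mL+mR=-36/101 → advance -1; mR−mL=4476/64337 → turn +1·90°
n=3: pose=(-8,-2,S); sL=60/197, sR=12/61; mL=-3012/12017, mR=-534/12017; mL+mR=-18/61 → advance -1; mR−mL=2478/12017 → turn +1·90°
n=4: pose=(-8,-1,E); sL=24/61, sR=24/85; mL=-1752/5185, mR=-444/5185; mL+mR=-36/85 → advance -1; mR−mL=1308/5185 → turn +1·90°
n=5: pose=(-9,-1,N); sL=30/137, sR=3/8; mL=-651/2192, mR=-291/1096; mL+mR=-9/16 → advance -1; mR−mL=69/2192 → turn +1·90°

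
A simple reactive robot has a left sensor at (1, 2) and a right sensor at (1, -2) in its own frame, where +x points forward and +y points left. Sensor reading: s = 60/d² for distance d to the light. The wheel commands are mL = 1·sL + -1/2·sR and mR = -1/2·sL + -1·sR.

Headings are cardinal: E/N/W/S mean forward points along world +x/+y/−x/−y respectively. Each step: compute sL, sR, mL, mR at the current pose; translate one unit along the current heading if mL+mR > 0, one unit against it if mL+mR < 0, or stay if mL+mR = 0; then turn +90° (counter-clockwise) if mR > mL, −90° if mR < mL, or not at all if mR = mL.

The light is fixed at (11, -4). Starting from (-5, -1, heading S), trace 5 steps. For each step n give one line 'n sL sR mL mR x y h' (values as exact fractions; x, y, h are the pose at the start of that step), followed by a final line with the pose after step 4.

0 3/10 15/82 171/820 -273/820 -5 -1 S
1 60/293 12/65 2142/19045 -5466/19045 -5 0 W
2 30/157 30/97 555/15229 -6165/15229 -4 0 N
3 60/221 60/197 5190/43537 -19170/43537 -4 -1 E
4 3/10 15/82 171/820 -273/820 -5 -1 S
final -5 0 W

n=0: pose=(-5,-1,S); sL=3/10, sR=15/82; mL=171/820, mR=-273/820; mL+mR=-51/410 → advance -1; mR−mL=-111/205 → turn -1·90°
n=1: pose=(-5,0,W); sL=60/293, sR=12/65; mL=2142/19045, mR=-5466/19045; mL+mR=-3324/19045 → advance -1; mR−mL=-7608/19045 → turn -1·90°
n=2: pose=(-4,0,N); sL=30/157, sR=30/97; mL=555/15229, mR=-6165/15229; mL+mR=-5610/15229 → advance -1; mR−mL=-6720/15229 → turn -1·90°
n=3: pose=(-4,-1,E); sL=60/221, sR=60/197; mL=5190/43537, mR=-19170/43537; mL+mR=-13980/43537 → advance -1; mR−mL=-24360/43537 → turn -1·90°
n=4: pose=(-5,-1,S); sL=3/10, sR=15/82; mL=171/820, mR=-273/820; mL+mR=-51/410 → advance -1; mR−mL=-111/205 → turn -1·90°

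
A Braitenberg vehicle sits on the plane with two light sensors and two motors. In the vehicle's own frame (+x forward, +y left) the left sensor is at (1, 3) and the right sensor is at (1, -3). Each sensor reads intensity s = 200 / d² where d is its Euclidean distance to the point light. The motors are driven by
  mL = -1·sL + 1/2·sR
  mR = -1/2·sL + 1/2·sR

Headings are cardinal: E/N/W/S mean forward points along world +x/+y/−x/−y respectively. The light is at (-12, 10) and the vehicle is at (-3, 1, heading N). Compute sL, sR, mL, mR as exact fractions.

2 25/26 -79/52 -27/52

left sensor world pos  = (-6, 2); dL² = 100
right sensor world pos = (0, 2); dR² = 208
sL = 200/100 = 2
sR = 200/208 = 25/26
mL = -1·sL + 1/2·sR = -79/52
mR = -1/2·sL + 1/2·sR = -27/52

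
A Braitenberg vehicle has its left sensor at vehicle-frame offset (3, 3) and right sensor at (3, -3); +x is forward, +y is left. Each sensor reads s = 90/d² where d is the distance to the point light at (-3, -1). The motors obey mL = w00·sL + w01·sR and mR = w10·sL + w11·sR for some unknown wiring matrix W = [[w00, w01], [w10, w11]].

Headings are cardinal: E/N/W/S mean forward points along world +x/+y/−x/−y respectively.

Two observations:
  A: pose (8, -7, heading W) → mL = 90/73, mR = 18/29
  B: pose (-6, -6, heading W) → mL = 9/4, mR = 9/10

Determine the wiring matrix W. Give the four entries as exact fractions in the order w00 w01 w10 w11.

0 1 1 0

obs A: pose=(8,-7,W) → sL=18/29, sR=90/73, mL=90/73, mR=18/29
obs B: pose=(-6,-6,W) → sL=9/10, sR=9/4, mL=9/4, mR=9/10
sensor matrix S = [[18/29, 90/73], [9/10, 9/4]]; det S = 1215/4234
solve [mL_A; mL_B] = S·[w00; w01] and [mR_A; mR_B] = S·[w10; w11]:
  w00 = 0, w01 = 1, w10 = 1, w11 = 0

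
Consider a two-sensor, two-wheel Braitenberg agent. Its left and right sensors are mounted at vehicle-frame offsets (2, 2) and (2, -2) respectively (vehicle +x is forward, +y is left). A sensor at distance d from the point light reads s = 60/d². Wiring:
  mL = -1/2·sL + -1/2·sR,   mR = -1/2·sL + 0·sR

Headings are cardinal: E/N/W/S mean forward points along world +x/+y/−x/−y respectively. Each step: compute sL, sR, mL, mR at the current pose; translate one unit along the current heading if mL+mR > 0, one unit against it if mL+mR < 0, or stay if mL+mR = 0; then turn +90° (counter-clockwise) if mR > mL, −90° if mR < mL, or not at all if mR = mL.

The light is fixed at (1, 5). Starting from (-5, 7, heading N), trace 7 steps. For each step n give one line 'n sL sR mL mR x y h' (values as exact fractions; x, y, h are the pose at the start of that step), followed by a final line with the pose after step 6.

n=0: pose=(-5,7,N); sL=3/4, sR=15/8; mL=-21/16, mR=-3/8; mL+mR=-27/16 → advance -1; mR−mL=15/16 → turn +1·90°
n=1: pose=(-5,6,W); sL=12/13, sR=60/73; mL=-828/949, mR=-6/13; mL+mR=-1266/949 → advance -1; mR−mL=30/73 → turn +1·90°
n=2: pose=(-4,6,S); sL=6, sR=6/5; mL=-18/5, mR=-3; mL+mR=-33/5 → advance -1; mR−mL=3/5 → turn +1·90°
n=3: pose=(-4,7,E); sL=12/5, sR=20/3; mL=-68/15, mR=-6/5; mL+mR=-86/15 → advance -1; mR−mL=10/3 → turn +1·90°
n=4: pose=(-5,7,N); sL=3/4, sR=15/8; mL=-21/16, mR=-3/8; mL+mR=-27/16 → advance -1; mR−mL=15/16 → turn +1·90°
n=5: pose=(-5,6,W); sL=12/13, sR=60/73; mL=-828/949, mR=-6/13; mL+mR=-1266/949 → advance -1; mR−mL=30/73 → turn +1·90°
n=6: pose=(-4,6,S); sL=6, sR=6/5; mL=-18/5, mR=-3; mL+mR=-33/5 → advance -1; mR−mL=3/5 → turn +1·90°

0 3/4 15/8 -21/16 -3/8 -5 7 N
1 12/13 60/73 -828/949 -6/13 -5 6 W
2 6 6/5 -18/5 -3 -4 6 S
3 12/5 20/3 -68/15 -6/5 -4 7 E
4 3/4 15/8 -21/16 -3/8 -5 7 N
5 12/13 60/73 -828/949 -6/13 -5 6 W
6 6 6/5 -18/5 -3 -4 6 S
final -4 7 E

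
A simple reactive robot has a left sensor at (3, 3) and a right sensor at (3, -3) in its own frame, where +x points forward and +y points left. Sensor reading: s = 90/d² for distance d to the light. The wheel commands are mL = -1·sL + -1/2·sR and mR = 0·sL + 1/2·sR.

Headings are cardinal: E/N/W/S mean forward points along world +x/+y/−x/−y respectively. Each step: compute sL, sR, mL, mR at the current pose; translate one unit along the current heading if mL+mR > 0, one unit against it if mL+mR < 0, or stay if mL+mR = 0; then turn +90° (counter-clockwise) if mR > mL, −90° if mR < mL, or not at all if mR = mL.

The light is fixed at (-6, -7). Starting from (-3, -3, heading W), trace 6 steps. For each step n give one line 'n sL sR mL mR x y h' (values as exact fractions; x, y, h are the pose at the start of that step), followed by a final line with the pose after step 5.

0 90 90/49 -4455/49 45/49 -3 -3 W
1 9/5 45 -243/10 45/2 -2 -3 S
2 90/113 90/53 -9855/5989 45/53 -2 -2 E
3 45/32 9/10 -297/160 9/20 -3 -2 N
4 90 90/49 -4455/49 45/49 -3 -3 W
5 9/5 45 -243/10 45/2 -2 -3 S
final -2 -2 E

n=0: pose=(-3,-3,W); sL=90, sR=90/49; mL=-4455/49, mR=45/49; mL+mR=-90 → advance -1; mR−mL=4500/49 → turn +1·90°
n=1: pose=(-2,-3,S); sL=9/5, sR=45; mL=-243/10, mR=45/2; mL+mR=-9/5 → advance -1; mR−mL=234/5 → turn +1·90°
n=2: pose=(-2,-2,E); sL=90/113, sR=90/53; mL=-9855/5989, mR=45/53; mL+mR=-90/113 → advance -1; mR−mL=14940/5989 → turn +1·90°
n=3: pose=(-3,-2,N); sL=45/32, sR=9/10; mL=-297/160, mR=9/20; mL+mR=-45/32 → advance -1; mR−mL=369/160 → turn +1·90°
n=4: pose=(-3,-3,W); sL=90, sR=90/49; mL=-4455/49, mR=45/49; mL+mR=-90 → advance -1; mR−mL=4500/49 → turn +1·90°
n=5: pose=(-2,-3,S); sL=9/5, sR=45; mL=-243/10, mR=45/2; mL+mR=-9/5 → advance -1; mR−mL=234/5 → turn +1·90°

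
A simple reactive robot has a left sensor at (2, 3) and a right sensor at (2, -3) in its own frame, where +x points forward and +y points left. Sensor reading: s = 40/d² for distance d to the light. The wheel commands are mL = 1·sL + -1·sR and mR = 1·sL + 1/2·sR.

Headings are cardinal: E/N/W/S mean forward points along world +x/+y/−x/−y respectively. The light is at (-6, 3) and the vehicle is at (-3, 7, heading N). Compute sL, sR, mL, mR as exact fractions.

left sensor world pos  = (-6, 9); dL² = 36
right sensor world pos = (0, 9); dR² = 72
sL = 40/36 = 10/9
sR = 40/72 = 5/9
mL = 1·sL + -1·sR = 5/9
mR = 1·sL + 1/2·sR = 25/18

10/9 5/9 5/9 25/18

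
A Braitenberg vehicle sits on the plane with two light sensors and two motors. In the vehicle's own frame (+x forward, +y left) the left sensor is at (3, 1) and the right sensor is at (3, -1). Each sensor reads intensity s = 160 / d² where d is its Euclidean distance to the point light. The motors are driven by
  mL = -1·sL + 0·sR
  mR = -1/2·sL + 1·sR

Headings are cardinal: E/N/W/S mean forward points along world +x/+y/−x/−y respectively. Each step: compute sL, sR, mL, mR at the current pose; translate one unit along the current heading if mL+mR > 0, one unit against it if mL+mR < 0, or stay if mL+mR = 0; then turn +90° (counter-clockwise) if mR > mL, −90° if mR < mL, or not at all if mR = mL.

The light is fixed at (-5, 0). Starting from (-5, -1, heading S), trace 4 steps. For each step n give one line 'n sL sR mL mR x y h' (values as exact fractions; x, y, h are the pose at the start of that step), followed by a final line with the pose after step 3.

n=0: pose=(-5,-1,S); sL=160/17, sR=160/17; mL=-160/17, mR=80/17; mL+mR=-80/17 → advance -1; mR−mL=240/17 → turn +1·90°
n=1: pose=(-5,0,E); sL=16, sR=16; mL=-16, mR=8; mL+mR=-8 → advance -1; mR−mL=24 → turn +1·90°
n=2: pose=(-6,0,N); sL=160/13, sR=160/9; mL=-160/13, mR=1360/117; mL+mR=-80/117 → advance -1; mR−mL=2800/117 → turn +1·90°
n=3: pose=(-6,-1,W); sL=8, sR=10; mL=-8, mR=6; mL+mR=-2 → advance -1; mR−mL=14 → turn +1·90°

0 160/17 160/17 -160/17 80/17 -5 -1 S
1 16 16 -16 8 -5 0 E
2 160/13 160/9 -160/13 1360/117 -6 0 N
3 8 10 -8 6 -6 -1 W
final -5 -1 S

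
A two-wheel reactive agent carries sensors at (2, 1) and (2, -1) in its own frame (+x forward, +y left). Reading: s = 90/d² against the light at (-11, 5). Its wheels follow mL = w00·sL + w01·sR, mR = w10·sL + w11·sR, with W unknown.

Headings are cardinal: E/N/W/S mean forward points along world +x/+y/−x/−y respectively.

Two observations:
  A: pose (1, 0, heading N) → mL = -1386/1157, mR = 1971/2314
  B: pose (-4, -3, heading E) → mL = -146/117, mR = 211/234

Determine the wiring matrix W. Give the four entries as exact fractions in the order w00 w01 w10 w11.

-1 -1 1/2 1

obs A: pose=(1,0,N) → sL=9/13, sR=45/89, mL=-1386/1157, mR=1971/2314
obs B: pose=(-4,-3,E) → sL=9/13, sR=5/9, mL=-146/117, mR=211/234
sensor matrix S = [[9/13, 45/89], [9/13, 5/9]]; det S = 40/1157
solve [mL_A; mL_B] = S·[w00; w01] and [mR_A; mR_B] = S·[w10; w11]:
  w00 = -1, w01 = -1, w10 = 1/2, w11 = 1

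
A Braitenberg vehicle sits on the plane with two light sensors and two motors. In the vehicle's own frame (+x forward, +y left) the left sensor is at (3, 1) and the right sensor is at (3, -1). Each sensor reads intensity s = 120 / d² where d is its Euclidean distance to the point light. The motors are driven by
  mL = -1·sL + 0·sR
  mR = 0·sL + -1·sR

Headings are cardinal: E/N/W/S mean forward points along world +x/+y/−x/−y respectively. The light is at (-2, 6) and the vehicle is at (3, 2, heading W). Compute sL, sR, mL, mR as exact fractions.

left sensor world pos  = (0, 1); dL² = 29
right sensor world pos = (0, 3); dR² = 13
sL = 120/29 = 120/29
sR = 120/13 = 120/13
mL = -1·sL + 0·sR = -120/29
mR = 0·sL + -1·sR = -120/13

120/29 120/13 -120/29 -120/13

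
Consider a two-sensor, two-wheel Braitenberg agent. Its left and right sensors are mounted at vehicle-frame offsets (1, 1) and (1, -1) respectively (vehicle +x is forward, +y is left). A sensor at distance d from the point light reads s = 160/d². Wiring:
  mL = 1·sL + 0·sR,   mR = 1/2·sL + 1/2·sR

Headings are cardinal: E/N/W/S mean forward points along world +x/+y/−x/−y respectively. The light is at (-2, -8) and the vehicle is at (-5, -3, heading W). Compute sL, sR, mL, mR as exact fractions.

left sensor world pos  = (-6, -4); dL² = 32
right sensor world pos = (-6, -2); dR² = 52
sL = 160/32 = 5
sR = 160/52 = 40/13
mL = 1·sL + 0·sR = 5
mR = 1/2·sL + 1/2·sR = 105/26

5 40/13 5 105/26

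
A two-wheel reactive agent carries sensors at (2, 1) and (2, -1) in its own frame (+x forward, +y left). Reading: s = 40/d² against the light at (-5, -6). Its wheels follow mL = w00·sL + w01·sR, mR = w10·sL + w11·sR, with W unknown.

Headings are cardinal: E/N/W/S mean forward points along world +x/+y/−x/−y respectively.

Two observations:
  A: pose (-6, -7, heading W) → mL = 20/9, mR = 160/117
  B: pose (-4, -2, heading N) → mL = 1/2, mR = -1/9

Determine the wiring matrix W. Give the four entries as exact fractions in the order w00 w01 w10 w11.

obs A: pose=(-6,-7,W) → sL=40/13, sR=40/9, mL=20/9, mR=160/117
obs B: pose=(-4,-2,N) → sL=10/9, sR=1, mL=1/2, mR=-1/9
sensor matrix S = [[40/13, 40/9], [10/9, 1]]; det S = -1960/1053
solve [mL_A; mL_B] = S·[w00; w01] and [mR_A; mR_B] = S·[w10; w11]:
  w00 = 0, w01 = 1/2, w10 = -1, w11 = 1

0 1/2 -1 1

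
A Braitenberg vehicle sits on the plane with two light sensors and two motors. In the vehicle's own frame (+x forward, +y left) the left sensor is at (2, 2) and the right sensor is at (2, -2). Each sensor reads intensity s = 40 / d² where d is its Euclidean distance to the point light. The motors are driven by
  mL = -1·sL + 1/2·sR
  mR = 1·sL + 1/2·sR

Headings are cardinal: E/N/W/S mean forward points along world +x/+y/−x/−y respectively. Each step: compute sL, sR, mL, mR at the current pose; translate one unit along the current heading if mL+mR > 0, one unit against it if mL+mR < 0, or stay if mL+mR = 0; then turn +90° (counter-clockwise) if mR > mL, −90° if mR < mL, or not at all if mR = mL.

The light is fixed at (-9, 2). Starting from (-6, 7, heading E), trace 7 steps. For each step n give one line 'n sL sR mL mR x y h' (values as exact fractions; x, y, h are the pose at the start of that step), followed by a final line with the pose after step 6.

n=0: pose=(-6,7,E); sL=20/37, sR=20/17; mL=30/629, mR=710/629; mL+mR=20/17 → advance +1; mR−mL=40/37 → turn +1·90°
n=1: pose=(-5,7,N); sL=40/53, sR=8/17; mL=-468/901, mR=892/901; mL+mR=8/17 → advance +1; mR−mL=80/53 → turn +1·90°
n=2: pose=(-5,8,W); sL=2, sR=10/17; mL=-29/17, mR=39/17; mL+mR=10/17 → advance +1; mR−mL=4 → turn +1·90°
n=3: pose=(-6,8,S); sL=40/41, sR=40/17; mL=140/697, mR=1500/697; mL+mR=40/17 → advance +1; mR−mL=80/41 → turn +1·90°
n=4: pose=(-6,7,E); sL=20/37, sR=20/17; mL=30/629, mR=710/629; mL+mR=20/17 → advance +1; mR−mL=40/37 → turn +1·90°
n=5: pose=(-5,7,N); sL=40/53, sR=8/17; mL=-468/901, mR=892/901; mL+mR=8/17 → advance +1; mR−mL=80/53 → turn +1·90°
n=6: pose=(-5,8,W); sL=2, sR=10/17; mL=-29/17, mR=39/17; mL+mR=10/17 → advance +1; mR−mL=4 → turn +1·90°

0 20/37 20/17 30/629 710/629 -6 7 E
1 40/53 8/17 -468/901 892/901 -5 7 N
2 2 10/17 -29/17 39/17 -5 8 W
3 40/41 40/17 140/697 1500/697 -6 8 S
4 20/37 20/17 30/629 710/629 -6 7 E
5 40/53 8/17 -468/901 892/901 -5 7 N
6 2 10/17 -29/17 39/17 -5 8 W
final -6 8 S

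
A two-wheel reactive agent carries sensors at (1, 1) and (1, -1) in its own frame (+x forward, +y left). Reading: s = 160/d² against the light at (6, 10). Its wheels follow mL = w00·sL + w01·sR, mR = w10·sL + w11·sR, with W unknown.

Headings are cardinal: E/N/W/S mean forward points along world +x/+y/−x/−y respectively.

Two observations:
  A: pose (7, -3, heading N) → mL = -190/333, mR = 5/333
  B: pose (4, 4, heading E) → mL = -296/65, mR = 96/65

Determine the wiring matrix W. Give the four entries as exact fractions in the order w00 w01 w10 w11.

obs A: pose=(7,-3,N) → sL=10/9, sR=40/37, mL=-190/333, mR=5/333
obs B: pose=(4,4,E) → sL=80/13, sR=16/5, mL=-296/65, mR=96/65
sensor matrix S = [[10/9, 40/37], [80/13, 16/5]]; det S = -13408/4329
solve [mL_A; mL_B] = S·[w00; w01] and [mR_A; mR_B] = S·[w10; w11]:
  w00 = -1, w01 = 1/2, w10 = 1/2, w11 = -1/2

-1 1/2 1/2 -1/2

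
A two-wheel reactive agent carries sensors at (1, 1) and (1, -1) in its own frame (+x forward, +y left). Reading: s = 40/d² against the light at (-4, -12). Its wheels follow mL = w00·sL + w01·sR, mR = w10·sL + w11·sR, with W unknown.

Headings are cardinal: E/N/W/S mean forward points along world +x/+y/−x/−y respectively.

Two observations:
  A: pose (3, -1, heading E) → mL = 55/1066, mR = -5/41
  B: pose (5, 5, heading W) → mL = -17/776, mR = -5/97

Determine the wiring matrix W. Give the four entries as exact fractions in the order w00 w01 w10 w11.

obs A: pose=(3,-1,E) → sL=5/26, sR=10/41, mL=55/1066, mR=-5/41
obs B: pose=(5,5,W) → sL=1/8, sR=10/97, mL=-17/776, mR=-5/97
sensor matrix S = [[5/26, 10/41], [1/8, 10/97]]; det S = -2205/206804
solve [mL_A; mL_B] = S·[w00; w01] and [mR_A; mR_B] = S·[w10; w11]:
  w00 = -1, w01 = 1, w10 = 0, w11 = -1/2

-1 1 0 -1/2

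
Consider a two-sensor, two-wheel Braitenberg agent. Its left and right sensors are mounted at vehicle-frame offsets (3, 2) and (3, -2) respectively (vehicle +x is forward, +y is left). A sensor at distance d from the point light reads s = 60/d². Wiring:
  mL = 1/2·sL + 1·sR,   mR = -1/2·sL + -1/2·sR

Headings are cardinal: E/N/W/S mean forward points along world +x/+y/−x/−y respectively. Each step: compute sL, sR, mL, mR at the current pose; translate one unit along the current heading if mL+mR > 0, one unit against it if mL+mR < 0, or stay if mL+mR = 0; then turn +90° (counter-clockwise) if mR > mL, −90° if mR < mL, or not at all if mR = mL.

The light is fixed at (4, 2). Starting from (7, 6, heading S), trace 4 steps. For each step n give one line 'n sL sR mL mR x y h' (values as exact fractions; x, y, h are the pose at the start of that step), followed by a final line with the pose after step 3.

0 30/13 30 405/13 -210/13 7 6 S
1 60 12/5 162/5 -156/5 7 5 W
2 5/3 15/13 155/78 -55/39 6 5 N
3 60/61 60/29 4530/1769 -2700/1769 6 6 E
final 7 6 S

n=0: pose=(7,6,S); sL=30/13, sR=30; mL=405/13, mR=-210/13; mL+mR=15 → advance +1; mR−mL=-615/13 → turn -1·90°
n=1: pose=(7,5,W); sL=60, sR=12/5; mL=162/5, mR=-156/5; mL+mR=6/5 → advance +1; mR−mL=-318/5 → turn -1·90°
n=2: pose=(6,5,N); sL=5/3, sR=15/13; mL=155/78, mR=-55/39; mL+mR=15/26 → advance +1; mR−mL=-265/78 → turn -1·90°
n=3: pose=(6,6,E); sL=60/61, sR=60/29; mL=4530/1769, mR=-2700/1769; mL+mR=30/29 → advance +1; mR−mL=-7230/1769 → turn -1·90°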